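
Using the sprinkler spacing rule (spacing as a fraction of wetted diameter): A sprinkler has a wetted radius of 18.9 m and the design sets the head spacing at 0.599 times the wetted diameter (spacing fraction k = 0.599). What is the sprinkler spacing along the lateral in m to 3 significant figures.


Approach: apply the sprinkler spacing rule (spacing as a fraction of wetted diameter), S = k*(2*R).
S = 0.599 * (2 * 18.9) = 22.6 m
Therefore the sprinkler spacing along the lateral = 22.6 m.


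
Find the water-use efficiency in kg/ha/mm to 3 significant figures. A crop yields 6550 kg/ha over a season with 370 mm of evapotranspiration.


Approach: apply the water-use efficiency ratio, WUE = yield/ET.
WUE = 6550 / 370 = 17.7 kg/ha/mm
Therefore the water-use efficiency = 17.7 kg/ha/mm.


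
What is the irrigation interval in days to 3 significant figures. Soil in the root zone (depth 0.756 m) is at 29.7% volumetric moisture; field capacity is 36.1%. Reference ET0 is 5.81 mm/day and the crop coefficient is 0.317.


Approach: apply soil-water budget scheduling, SMD = (FC-theta)/100*depth*1000; ETc = ET0*Kc; interval = SMD/ETc.
Step 1 — soil moisture deficit:
  SMD = (36.1 - 29.7)/100 * 0.756 * 1000 = 48.384 mm
Step 2 — daily crop ET (ETc = ET0*Kc):
  ETc = 5.81 * 0.317 = 1.8418 mm/day
Step 3 — irrigation interval (SMD/ETc):
  interval = 48.384 / 1.8418 = 26.3 days
Therefore the irrigation interval = 26.3 days.


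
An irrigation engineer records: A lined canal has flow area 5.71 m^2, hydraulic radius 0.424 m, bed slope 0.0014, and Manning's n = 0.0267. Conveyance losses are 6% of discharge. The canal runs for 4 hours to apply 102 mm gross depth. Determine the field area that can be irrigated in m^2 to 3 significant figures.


Approach: apply Manning's equation with a conveyance and depth budget, Q = (1/n)*A*R^(2/3)*S^(1/2); Q_field = Q*(1-loss); Area = Q_field*t/(d/1000).
Step 1 — canal discharge (Manning's equation):
  Q = (1/0.0267) * 5.71 * 0.424^(2/3) * 0.0014^(1/2) = 4.5161 m^3/s
Step 2 — delivered flow: Q_field = 4.5161*(1 - 6/100) = 4.2452 m^3/s
Step 3 — volume delivered: V = 4.2452 * 4*3600 = 61130 m^3
Step 4 — area served: A = V / (depth/1000) = 61130 / 0.102 = 599000 m^2
Therefore the field area that can be irrigated = 599000 m^2.


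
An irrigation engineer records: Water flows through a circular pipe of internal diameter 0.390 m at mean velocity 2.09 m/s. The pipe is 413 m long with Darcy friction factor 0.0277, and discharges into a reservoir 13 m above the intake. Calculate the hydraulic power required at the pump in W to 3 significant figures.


Approach: apply continuity + Darcy-Weisbach + hydraulic power, Q = A*v; hf = f*(L/D)*(v^2/(2g)); H = static + hf; P = rho*g*Q*H.
Step 1 — flow rate (continuity, Q = A*v):
  A = pi*(0.390/2)^2 = 0.11946 m^2
  Q = 0.11946 * 2.09 = 0.24967 m^3/s
Step 2 — friction head loss (Darcy-Weisbach):
  hf = 0.0277 * (413/0.390) * (2.09^2 / (2*9.81))
  hf = 6.5307 m
Step 3 — total head: H = 13 + 6.5307 = 19.531 m
Step 4 — hydraulic power (P = rho*g*Q*H):
  P = 1000 * 9.81 * 0.24967 * 19.531 = 47800 W
Therefore the hydraulic power required at the pump = 47800 W.


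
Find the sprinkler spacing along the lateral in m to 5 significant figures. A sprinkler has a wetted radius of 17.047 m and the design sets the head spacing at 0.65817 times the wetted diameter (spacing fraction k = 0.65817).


Approach: apply the sprinkler spacing rule (spacing as a fraction of wetted diameter), S = k*(2*R).
S = 0.65817 * (2 * 17.047) = 22.440 m
Therefore the sprinkler spacing along the lateral = 22.440 m.


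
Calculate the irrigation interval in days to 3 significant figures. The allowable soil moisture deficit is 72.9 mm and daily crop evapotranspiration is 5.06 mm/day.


Approach: apply the irrigation interval relation, interval = SMD / ETc.
interval = 72.9 / 5.06 = 14.4 days
Therefore the irrigation interval = 14.4 days.


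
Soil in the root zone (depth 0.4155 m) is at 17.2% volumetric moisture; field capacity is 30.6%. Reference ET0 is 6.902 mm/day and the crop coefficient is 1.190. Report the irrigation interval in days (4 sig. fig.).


Approach: apply soil-water budget scheduling, SMD = (FC-theta)/100*depth*1000; ETc = ET0*Kc; interval = SMD/ETc.
Step 1 — soil moisture deficit:
  SMD = (30.6 - 17.2)/100 * 0.4155 * 1000 = 55.6770 mm
Step 2 — daily crop ET (ETc = ET0*Kc):
  ETc = 6.902 * 1.190 = 8.21338 mm/day
Step 3 — irrigation interval (SMD/ETc):
  interval = 55.6770 / 8.21338 = 6.779 days
Therefore the irrigation interval = 6.779 days.


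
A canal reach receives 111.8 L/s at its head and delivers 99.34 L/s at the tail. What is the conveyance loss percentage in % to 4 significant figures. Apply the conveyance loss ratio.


Approach: apply the conveyance loss ratio, loss% = ((Q_head - Q_tail)/Q_head)*100.
loss = ((111.8 - 99.34)/111.8)*100 = 11.14 %
Therefore the conveyance loss percentage = 11.14 %.


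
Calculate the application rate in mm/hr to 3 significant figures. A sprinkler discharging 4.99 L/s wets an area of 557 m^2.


Approach: apply the application rate relation, rate = (Q/A)*3600.
rate = (4.99 / 557) * 3600 = 32.3 mm/hr
Therefore the application rate = 32.3 mm/hr.


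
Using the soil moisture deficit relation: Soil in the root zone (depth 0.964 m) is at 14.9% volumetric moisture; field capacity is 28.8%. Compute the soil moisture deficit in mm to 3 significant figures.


Approach: apply the soil moisture deficit relation, SMD = (FC - theta)/100 * depth * 1000.
SMD = (28.8 - 14.9)/100 * 0.964 * 1000 = 134 mm
Therefore the soil moisture deficit = 134 mm.


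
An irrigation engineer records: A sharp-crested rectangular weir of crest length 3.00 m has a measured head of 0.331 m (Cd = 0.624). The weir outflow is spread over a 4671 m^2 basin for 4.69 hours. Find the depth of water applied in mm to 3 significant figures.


Approach: apply the rectangular weir equation with a volume-to-depth conversion, Q = (2/3)*Cd*L*sqrt(2g)*H^1.5; d = Q*t/A * 1000.
Step 1 — weir discharge:
  Q = (2/3)*0.624*3.00*sqrt(2*9.81)*0.331^1.5 = 1.0527 m^3/s
Step 2 — volume: V = 1.0527 * 4.69*3600 = 17774 m^3
Step 3 — depth: d = V/A * 1000 = 17774/4671 * 1000 = 3810 mm
Therefore the depth of water applied = 3810 mm.


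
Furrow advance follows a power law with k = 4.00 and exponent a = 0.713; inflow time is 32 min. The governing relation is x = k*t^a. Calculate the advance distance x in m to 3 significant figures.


x = 4.00 * 32^0.713 = 47.3 m
Therefore the advance distance x = 47.3 m.


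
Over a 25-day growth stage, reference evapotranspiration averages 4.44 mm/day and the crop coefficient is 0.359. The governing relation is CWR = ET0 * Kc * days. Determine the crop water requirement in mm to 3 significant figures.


CWR = 4.44 * 0.359 * 25 = 39.8 mm
Therefore the crop water requirement = 39.8 mm.


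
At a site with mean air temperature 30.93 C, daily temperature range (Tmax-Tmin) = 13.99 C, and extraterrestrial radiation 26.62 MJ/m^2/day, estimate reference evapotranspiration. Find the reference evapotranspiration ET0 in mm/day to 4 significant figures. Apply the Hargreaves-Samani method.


Approach: apply the Hargreaves-Samani method, ET0 = 0.0023*(Tmean+17.8)*sqrt(Tmax-Tmin)*0.408*Ra.
ET0 = 0.0023*(30.93+17.8)*sqrt(13.99)*0.408*26.62 = 4.553 mm/day
Therefore the reference evapotranspiration ET0 = 4.553 mm/day.


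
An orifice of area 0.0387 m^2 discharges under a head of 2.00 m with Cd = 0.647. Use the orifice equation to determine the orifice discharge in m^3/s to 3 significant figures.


Approach: apply the orifice equation, Q = Cd*A*sqrt(2*g*h).
Q = 0.647 * 0.0387 * sqrt(2*9.81*2.00) = 0.157 m^3/s
Therefore the orifice discharge = 0.157 m^3/s.


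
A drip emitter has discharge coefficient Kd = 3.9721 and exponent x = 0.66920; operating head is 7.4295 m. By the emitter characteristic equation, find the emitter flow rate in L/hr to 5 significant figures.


Approach: apply the emitter characteristic equation, q = Kd * h^x.
q = 3.9721 * 7.4295^0.66920 = 15.201 L/hr
Therefore the emitter flow rate = 15.201 L/hr.


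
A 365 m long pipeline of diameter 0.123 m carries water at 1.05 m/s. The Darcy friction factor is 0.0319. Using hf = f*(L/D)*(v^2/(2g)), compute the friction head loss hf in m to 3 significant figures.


hf = 0.0319 * (365/0.123) * (1.05^2 / (2*9.81))
hf = 5.32 m
Therefore the friction head loss hf = 5.32 m.


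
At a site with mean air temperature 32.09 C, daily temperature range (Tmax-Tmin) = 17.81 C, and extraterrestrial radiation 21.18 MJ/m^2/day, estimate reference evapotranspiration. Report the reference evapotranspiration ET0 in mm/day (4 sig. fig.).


Approach: apply the Hargreaves-Samani method, ET0 = 0.0023*(Tmean+17.8)*sqrt(Tmax-Tmin)*0.408*Ra.
ET0 = 0.0023*(32.09+17.8)*sqrt(17.81)*0.408*21.18 = 4.185 mm/day
Therefore the reference evapotranspiration ET0 = 4.185 mm/day.


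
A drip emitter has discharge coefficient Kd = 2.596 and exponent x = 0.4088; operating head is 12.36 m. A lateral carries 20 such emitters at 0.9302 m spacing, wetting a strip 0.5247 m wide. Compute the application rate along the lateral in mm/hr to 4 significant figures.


Approach: apply the emitter equation with a lateral mass balance, q = Kd*h^x; Q = n*q; rate = Q/(n*spacing*width).
Step 1 — single emitter flow (q = Kd*h^x):
  q = 2.596 * 12.36^0.4088 = 7.25641 L/hr
Step 2 — total lateral flow: Q = 20 * 7.25641 = 145.128 L/hr
Step 3 — wetted area: A = 20 * 0.9302 * 0.5247 = 9.76152 m^2
Step 4 — application rate: Q/A = 145.128/9.76152 = 14.87 mm/hr
Therefore the application rate along the lateral = 14.87 mm/hr.


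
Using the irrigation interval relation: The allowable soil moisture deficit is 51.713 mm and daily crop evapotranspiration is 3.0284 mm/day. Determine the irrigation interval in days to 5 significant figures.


Approach: apply the irrigation interval relation, interval = SMD / ETc.
interval = 51.713 / 3.0284 = 17.076 days
Therefore the irrigation interval = 17.076 days.


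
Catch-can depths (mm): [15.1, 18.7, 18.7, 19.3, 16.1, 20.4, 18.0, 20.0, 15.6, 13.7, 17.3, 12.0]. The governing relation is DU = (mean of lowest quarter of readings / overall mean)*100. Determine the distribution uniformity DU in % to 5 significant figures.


sorted lowest 3 of 12: [12.0, 13.7, 15.1] -> mean = 13.60000 mm
overall mean = 17.07500 mm
DU = (13.60000/17.07500)*100 = 79.649 %
Therefore the distribution uniformity DU = 79.649 %.


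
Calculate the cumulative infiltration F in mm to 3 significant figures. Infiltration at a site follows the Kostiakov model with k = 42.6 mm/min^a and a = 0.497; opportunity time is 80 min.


Approach: apply the Kostiakov infiltration equation, F = k*t^a.
F = 42.6 * 80^0.497 = 376 mm
Therefore the cumulative infiltration F = 376 mm.


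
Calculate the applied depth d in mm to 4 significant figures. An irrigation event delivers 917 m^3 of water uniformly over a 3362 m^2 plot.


Approach: apply depth from volume over area, d = (V/A)*1000.
d = (917 / 3362) * 1000 = 272.8 mm
Therefore the applied depth d = 272.8 mm.


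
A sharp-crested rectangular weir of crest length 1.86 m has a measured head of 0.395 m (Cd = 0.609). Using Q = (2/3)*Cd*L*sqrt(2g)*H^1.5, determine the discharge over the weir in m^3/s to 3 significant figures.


Q = (2/3)*0.609*1.86*sqrt(2*9.81)*0.395^1.5 = 0.830 m^3/s
Therefore the discharge over the weir = 0.830 m^3/s.


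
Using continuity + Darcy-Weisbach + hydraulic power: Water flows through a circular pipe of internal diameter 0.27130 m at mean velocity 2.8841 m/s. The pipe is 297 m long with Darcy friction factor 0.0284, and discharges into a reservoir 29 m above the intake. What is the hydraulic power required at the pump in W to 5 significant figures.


Approach: apply continuity + Darcy-Weisbach + hydraulic power, Q = A*v; hf = f*(L/D)*(v^2/(2g)); H = static + hf; P = rho*g*Q*H.
Step 1 — flow rate (continuity, Q = A*v):
  A = pi*(0.27130/2)^2 = 0.05780820 m^2
  Q = 0.05780820 * 2.8841 = 0.1667246 m^3/s
Step 2 — friction head loss (Darcy-Weisbach):
  hf = 0.0284 * (297/0.27130) * (2.8841^2 / (2*9.81))
  hf = 13.18095 m
Step 3 — total head: H = 29 + 13.18095 = 42.18095 m
Step 4 — hydraulic power (P = rho*g*Q*H):
  P = 1000 * 9.81 * 0.1667246 * 42.18095 = 68990 W
Therefore the hydraulic power required at the pump = 68990 W.


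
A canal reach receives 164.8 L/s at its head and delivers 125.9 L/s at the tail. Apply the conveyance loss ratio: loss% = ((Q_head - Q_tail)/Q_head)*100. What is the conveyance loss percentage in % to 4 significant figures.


loss = ((164.8 - 125.9)/164.8)*100 = 23.60 %
Therefore the conveyance loss percentage = 23.60 %.


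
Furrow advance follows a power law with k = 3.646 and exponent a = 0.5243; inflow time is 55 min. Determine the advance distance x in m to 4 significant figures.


Approach: apply the power-law advance function, x = k*t^a.
x = 3.646 * 55^0.5243 = 29.80 m
Therefore the advance distance x = 29.80 m.


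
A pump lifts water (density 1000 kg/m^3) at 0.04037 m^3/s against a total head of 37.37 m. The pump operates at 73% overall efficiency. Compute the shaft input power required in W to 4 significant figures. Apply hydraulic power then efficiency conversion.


Approach: apply hydraulic power then efficiency conversion, P = rho*g*Q*H; P_in = P/eta.
Step 1 — hydraulic power (P = rho*g*Q*H):
  P = 1000 * 9.81 * 0.04037 * 37.37 = 14799.6 W
Step 2 — input power: P_in = P/eta = 14799.6 / 0.73 = 20270 W
Therefore the shaft input power required = 20270 W.


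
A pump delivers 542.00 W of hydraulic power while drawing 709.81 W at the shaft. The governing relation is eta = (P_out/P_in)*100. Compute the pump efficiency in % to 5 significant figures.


eta = (542.00 / 709.81) * 100 = 76.358 %
Therefore the pump efficiency = 76.358 %.


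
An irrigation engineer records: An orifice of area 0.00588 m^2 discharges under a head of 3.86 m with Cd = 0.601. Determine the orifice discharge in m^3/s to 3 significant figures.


Approach: apply the orifice equation, Q = Cd*A*sqrt(2*g*h).
Q = 0.601 * 0.00588 * sqrt(2*9.81*3.86) = 0.0308 m^3/s
Therefore the orifice discharge = 0.0308 m^3/s.


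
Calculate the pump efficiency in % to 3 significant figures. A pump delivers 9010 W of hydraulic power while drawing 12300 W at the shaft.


Approach: apply the efficiency ratio, eta = (P_out/P_in)*100.
eta = (9010 / 12300) * 100 = 73.3 %
Therefore the pump efficiency = 73.3 %.


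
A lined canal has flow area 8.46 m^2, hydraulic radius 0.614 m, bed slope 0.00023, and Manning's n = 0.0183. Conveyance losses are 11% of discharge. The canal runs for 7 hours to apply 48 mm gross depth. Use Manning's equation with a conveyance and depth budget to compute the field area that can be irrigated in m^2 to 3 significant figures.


Approach: apply Manning's equation with a conveyance and depth budget, Q = (1/n)*A*R^(2/3)*S^(1/2); Q_field = Q*(1-loss); Area = Q_field*t/(d/1000).
Step 1 — canal discharge (Manning's equation):
  Q = (1/0.0183) * 8.46 * 0.614^(2/3) * 0.00023^(1/2) = 5.0648 m^3/s
Step 2 — delivered flow: Q_field = 5.0648*(1 - 11/100) = 4.5077 m^3/s
Step 3 — volume delivered: V = 4.5077 * 7*3600 = 113590 m^3
Step 4 — area served: A = V / (depth/1000) = 113590 / 0.048 = 2370000 m^2
Therefore the field area that can be irrigated = 2370000 m^2.


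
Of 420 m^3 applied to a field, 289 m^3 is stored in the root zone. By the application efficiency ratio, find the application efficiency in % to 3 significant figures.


Approach: apply the application efficiency ratio, Ea = (stored/applied)*100.
Ea = (289/420)*100 = 68.8 %
Therefore the application efficiency = 68.8 %.


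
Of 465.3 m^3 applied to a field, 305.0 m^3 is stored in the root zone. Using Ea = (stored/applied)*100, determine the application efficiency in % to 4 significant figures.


Ea = (305.0/465.3)*100 = 65.55 %
Therefore the application efficiency = 65.55 %.


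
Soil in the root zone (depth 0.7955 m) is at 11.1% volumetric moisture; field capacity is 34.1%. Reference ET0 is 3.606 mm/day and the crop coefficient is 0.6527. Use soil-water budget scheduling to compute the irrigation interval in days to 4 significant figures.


Approach: apply soil-water budget scheduling, SMD = (FC-theta)/100*depth*1000; ETc = ET0*Kc; interval = SMD/ETc.
Step 1 — soil moisture deficit:
  SMD = (34.1 - 11.1)/100 * 0.7955 * 1000 = 182.965 mm
Step 2 — daily crop ET (ETc = ET0*Kc):
  ETc = 3.606 * 0.6527 = 2.35364 mm/day
Step 3 — irrigation interval (SMD/ETc):
  interval = 182.965 / 2.35364 = 77.74 days
Therefore the irrigation interval = 77.74 days.


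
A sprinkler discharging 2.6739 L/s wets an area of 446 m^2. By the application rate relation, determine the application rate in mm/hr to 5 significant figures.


Approach: apply the application rate relation, rate = (Q/A)*3600.
rate = (2.6739 / 446) * 3600 = 21.583 mm/hr
Therefore the application rate = 21.583 mm/hr.


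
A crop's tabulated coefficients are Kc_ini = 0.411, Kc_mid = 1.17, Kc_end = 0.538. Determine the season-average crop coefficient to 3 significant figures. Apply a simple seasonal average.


Approach: apply a simple seasonal average, Kc_avg = (Kc_ini + Kc_mid + Kc_end)/3.
Kc_avg = (0.411 + 1.17 + 0.538)/3 = 0.706
Therefore the season-average crop coefficient = 0.706.


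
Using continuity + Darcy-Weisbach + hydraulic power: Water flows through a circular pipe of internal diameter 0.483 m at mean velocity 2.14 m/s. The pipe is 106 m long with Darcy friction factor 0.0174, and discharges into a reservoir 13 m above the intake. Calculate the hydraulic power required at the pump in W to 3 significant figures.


Approach: apply continuity + Darcy-Weisbach + hydraulic power, Q = A*v; hf = f*(L/D)*(v^2/(2g)); H = static + hf; P = rho*g*Q*H.
Step 1 — flow rate (continuity, Q = A*v):
  A = pi*(0.483/2)^2 = 0.18322 m^2
  Q = 0.18322 * 2.14 = 0.39210 m^3/s
Step 2 — friction head loss (Darcy-Weisbach):
  hf = 0.0174 * (106/0.483) * (2.14^2 / (2*9.81))
  hf = 0.89133 m
Step 3 — total head: H = 13 + 0.89133 = 13.891 m
Step 4 — hydraulic power (P = rho*g*Q*H):
  P = 1000 * 9.81 * 0.39210 * 13.891 = 53400 W
Therefore the hydraulic power required at the pump = 53400 W.


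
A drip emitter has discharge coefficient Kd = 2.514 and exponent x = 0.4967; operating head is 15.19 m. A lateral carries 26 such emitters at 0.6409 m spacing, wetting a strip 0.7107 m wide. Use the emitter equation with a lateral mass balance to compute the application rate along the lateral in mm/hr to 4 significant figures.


Approach: apply the emitter equation with a lateral mass balance, q = Kd*h^x; Q = n*q; rate = Q/(n*spacing*width).
Step 1 — single emitter flow (q = Kd*h^x):
  q = 2.514 * 15.19^0.4967 = 9.71058 L/hr
Step 2 — total lateral flow: Q = 26 * 9.71058 = 252.475 L/hr
Step 3 — wetted area: A = 26 * 0.6409 * 0.7107 = 11.8427 m^2
Step 4 — application rate: Q/A = 252.475/11.8427 = 21.32 mm/hr
Therefore the application rate along the lateral = 21.32 mm/hr.


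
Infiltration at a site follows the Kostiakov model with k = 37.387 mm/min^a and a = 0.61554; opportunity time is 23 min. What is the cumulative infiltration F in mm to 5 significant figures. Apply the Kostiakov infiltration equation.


Approach: apply the Kostiakov infiltration equation, F = k*t^a.
F = 37.387 * 23^0.61554 = 257.58 mm
Therefore the cumulative infiltration F = 257.58 mm.


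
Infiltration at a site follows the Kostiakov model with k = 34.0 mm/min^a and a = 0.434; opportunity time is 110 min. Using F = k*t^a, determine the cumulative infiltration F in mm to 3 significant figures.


F = 34.0 * 110^0.434 = 261 mm
Therefore the cumulative infiltration F = 261 mm.


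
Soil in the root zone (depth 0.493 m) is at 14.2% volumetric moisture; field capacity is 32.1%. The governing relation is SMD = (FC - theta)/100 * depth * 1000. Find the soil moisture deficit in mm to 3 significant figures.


SMD = (32.1 - 14.2)/100 * 0.493 * 1000 = 88.2 mm
Therefore the soil moisture deficit = 88.2 mm.


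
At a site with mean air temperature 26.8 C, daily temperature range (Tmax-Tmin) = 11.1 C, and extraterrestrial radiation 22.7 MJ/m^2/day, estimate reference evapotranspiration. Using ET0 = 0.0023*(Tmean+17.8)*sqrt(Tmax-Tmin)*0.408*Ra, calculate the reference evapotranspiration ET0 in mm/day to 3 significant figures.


ET0 = 0.0023*(26.8+17.8)*sqrt(11.1)*0.408*22.7 = 3.17 mm/day
Therefore the reference evapotranspiration ET0 = 3.17 mm/day.


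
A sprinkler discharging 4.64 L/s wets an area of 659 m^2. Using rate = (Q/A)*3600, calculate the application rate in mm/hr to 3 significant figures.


rate = (4.64 / 659) * 3600 = 25.3 mm/hr
Therefore the application rate = 25.3 mm/hr.


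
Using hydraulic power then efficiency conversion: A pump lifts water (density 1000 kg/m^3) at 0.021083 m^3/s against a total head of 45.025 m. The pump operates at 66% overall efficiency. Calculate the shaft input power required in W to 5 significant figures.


Approach: apply hydraulic power then efficiency conversion, P = rho*g*Q*H; P_in = P/eta.
Step 1 — hydraulic power (P = rho*g*Q*H):
  P = 1000 * 9.81 * 0.021083 * 45.025 = 9312.261 W
Step 2 — input power: P_in = P/eta = 9312.261 / 0.66 = 14109 W
Therefore the shaft input power required = 14109 W.


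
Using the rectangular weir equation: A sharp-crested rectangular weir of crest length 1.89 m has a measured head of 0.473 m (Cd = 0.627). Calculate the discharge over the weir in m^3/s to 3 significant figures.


Approach: apply the rectangular weir equation, Q = (2/3)*Cd*L*sqrt(2g)*H^1.5.
Q = (2/3)*0.627*1.89*sqrt(2*9.81)*0.473^1.5 = 1.14 m^3/s
Therefore the discharge over the weir = 1.14 m^3/s.


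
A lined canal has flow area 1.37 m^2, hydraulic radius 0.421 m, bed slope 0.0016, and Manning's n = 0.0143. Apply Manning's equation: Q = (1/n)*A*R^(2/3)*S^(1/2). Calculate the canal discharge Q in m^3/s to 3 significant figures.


Q = (1/0.0143) * 1.37 * 0.421^(2/3) * 0.0016^(1/2) = 2.15 m^3/s
Therefore the canal discharge Q = 2.15 m^3/s.


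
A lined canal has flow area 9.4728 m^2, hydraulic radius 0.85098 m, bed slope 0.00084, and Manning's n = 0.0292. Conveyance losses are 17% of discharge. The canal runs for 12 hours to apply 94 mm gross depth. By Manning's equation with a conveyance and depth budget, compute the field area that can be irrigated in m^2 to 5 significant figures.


Approach: apply Manning's equation with a conveyance and depth budget, Q = (1/n)*A*R^(2/3)*S^(1/2); Q_field = Q*(1-loss); Area = Q_field*t/(d/1000).
Step 1 — canal discharge (Manning's equation):
  Q = (1/0.0292) * 9.4728 * 0.85098^(2/3) * 0.00084^(1/2) = 8.443349 m^3/s
Step 2 — delivered flow: Q_field = 8.443349*(1 - 17/100) = 7.007979 m^3/s
Step 3 — volume delivered: V = 7.007979 * 12*3600 = 302744.7 m^3
Step 4 — area served: A = V / (depth/1000) = 302744.7 / 0.094 = 3220700 m^2
Therefore the field area that can be irrigated = 3220700 m^2.


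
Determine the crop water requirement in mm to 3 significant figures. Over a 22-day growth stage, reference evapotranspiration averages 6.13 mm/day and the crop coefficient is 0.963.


Approach: apply the crop water requirement relation, CWR = ET0 * Kc * days.
CWR = 6.13 * 0.963 * 22 = 130 mm
Therefore the crop water requirement = 130 mm.


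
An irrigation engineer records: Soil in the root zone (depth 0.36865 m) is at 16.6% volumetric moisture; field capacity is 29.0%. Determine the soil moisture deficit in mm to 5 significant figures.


Approach: apply the soil moisture deficit relation, SMD = (FC - theta)/100 * depth * 1000.
SMD = (29.0 - 16.6)/100 * 0.36865 * 1000 = 45.713 mm
Therefore the soil moisture deficit = 45.713 mm.


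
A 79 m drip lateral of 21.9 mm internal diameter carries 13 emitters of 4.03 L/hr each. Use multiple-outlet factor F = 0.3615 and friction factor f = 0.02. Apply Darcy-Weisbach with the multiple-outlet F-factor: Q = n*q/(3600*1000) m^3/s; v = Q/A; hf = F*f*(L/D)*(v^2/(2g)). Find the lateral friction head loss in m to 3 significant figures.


Q = 13*4.03/(3600*1000) = 1.4553e-05 m^3/s
A = pi*(21.9e-3/2)^2 = 3.7668e-04 m^2, so v = Q/A = 0.038634 m/s
hf = 0.3615*0.02*(79/0.0219)*(0.038634^2/(2*9.81)) = 0.00198 m
Therefore the lateral friction head loss = 0.00198 m.


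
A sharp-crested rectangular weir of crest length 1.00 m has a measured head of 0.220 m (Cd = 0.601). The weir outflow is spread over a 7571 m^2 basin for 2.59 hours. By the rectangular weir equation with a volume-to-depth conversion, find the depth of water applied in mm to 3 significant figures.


Approach: apply the rectangular weir equation with a volume-to-depth conversion, Q = (2/3)*Cd*L*sqrt(2g)*H^1.5; d = Q*t/A * 1000.
Step 1 — weir discharge:
  Q = (2/3)*0.601*1.00*sqrt(2*9.81)*0.220^1.5 = 0.18313 m^3/s
Step 2 — volume: V = 0.18313 * 2.59*3600 = 1707.5 m^3
Step 3 — depth: d = V/A * 1000 = 1707.5/7571 * 1000 = 226 mm
Therefore the depth of water applied = 226 mm.


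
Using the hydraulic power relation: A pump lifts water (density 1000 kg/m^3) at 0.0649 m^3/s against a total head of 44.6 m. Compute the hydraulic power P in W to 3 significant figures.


Approach: apply the hydraulic power relation, P = rho*g*Q*H.
P = 1000 * 9.81 * 0.0649 * 44.6 = 28400 W
Therefore the hydraulic power P = 28400 W.


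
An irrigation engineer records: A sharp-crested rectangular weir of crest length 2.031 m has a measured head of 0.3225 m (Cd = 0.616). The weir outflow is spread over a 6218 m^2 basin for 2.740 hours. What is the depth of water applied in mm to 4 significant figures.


Approach: apply the rectangular weir equation with a volume-to-depth conversion, Q = (2/3)*Cd*L*sqrt(2g)*H^1.5; d = Q*t/A * 1000.
Step 1 — weir discharge:
  Q = (2/3)*0.616*2.031*sqrt(2*9.81)*0.3225^1.5 = 0.676618 m^3/s
Step 2 — volume: V = 0.676618 * 2.740*3600 = 6674.16 m^3
Step 3 — depth: d = V/A * 1000 = 6674.16/6218 * 1000 = 1073 mm
Therefore the depth of water applied = 1073 mm.


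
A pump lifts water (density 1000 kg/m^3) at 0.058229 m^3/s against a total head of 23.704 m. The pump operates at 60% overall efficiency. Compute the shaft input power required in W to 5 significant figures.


Approach: apply hydraulic power then efficiency conversion, P = rho*g*Q*H; P_in = P/eta.
Step 1 — hydraulic power (P = rho*g*Q*H):
  P = 1000 * 9.81 * 0.058229 * 23.704 = 13540.35 W
Step 2 — input power: P_in = P/eta = 13540.35 / 0.6 = 22567 W
Therefore the shaft input power required = 22567 W.


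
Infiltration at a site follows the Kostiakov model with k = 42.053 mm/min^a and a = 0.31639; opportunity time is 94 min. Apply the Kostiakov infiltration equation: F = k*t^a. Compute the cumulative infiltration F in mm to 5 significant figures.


F = 42.053 * 94^0.31639 = 177.04 mm
Therefore the cumulative infiltration F = 177.04 mm.


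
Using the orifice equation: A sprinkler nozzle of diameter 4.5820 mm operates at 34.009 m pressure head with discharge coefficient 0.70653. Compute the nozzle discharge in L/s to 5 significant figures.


Approach: apply the orifice equation, Q = Cd*A*sqrt(2*g*h), A = pi*(d/2)^2.
A = pi*(4.5820e-3/2)^2 = 1.648922e-05 m^2
Q = 0.70653 * 1.648922e-05 * sqrt(2*9.81*34.009) * 1000 = 0.30094 L/s
Therefore the nozzle discharge = 0.30094 L/s.


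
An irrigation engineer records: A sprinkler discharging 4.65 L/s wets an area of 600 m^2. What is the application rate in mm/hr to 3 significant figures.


Approach: apply the application rate relation, rate = (Q/A)*3600.
rate = (4.65 / 600) * 3600 = 27.9 mm/hr
Therefore the application rate = 27.9 mm/hr.


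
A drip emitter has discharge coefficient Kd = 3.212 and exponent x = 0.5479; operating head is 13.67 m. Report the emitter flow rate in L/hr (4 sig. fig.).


Approach: apply the emitter characteristic equation, q = Kd * h^x.
q = 3.212 * 13.67^0.5479 = 13.46 L/hr
Therefore the emitter flow rate = 13.46 L/hr.


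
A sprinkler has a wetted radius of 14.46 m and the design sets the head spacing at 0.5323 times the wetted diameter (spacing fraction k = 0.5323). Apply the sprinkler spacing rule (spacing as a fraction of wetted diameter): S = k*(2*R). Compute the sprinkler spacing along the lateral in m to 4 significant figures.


S = 0.5323 * (2 * 14.46) = 15.39 m
Therefore the sprinkler spacing along the lateral = 15.39 m.


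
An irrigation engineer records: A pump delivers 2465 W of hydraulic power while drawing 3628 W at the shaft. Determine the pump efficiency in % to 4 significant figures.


Approach: apply the efficiency ratio, eta = (P_out/P_in)*100.
eta = (2465 / 3628) * 100 = 67.94 %
Therefore the pump efficiency = 67.94 %.


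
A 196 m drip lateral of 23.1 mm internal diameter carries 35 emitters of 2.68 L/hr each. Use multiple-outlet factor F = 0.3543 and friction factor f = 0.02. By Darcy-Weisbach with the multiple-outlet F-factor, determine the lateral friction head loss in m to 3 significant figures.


Approach: apply Darcy-Weisbach with the multiple-outlet F-factor, Q = n*q/(3600*1000) m^3/s; v = Q/A; hf = F*f*(L/D)*(v^2/(2g)).
Q = 35*2.68/(3600*1000) = 2.6056e-05 m^3/s
A = pi*(23.1e-3/2)^2 = 4.1910e-04 m^2, so v = Q/A = 0.062171 m/s
hf = 0.3543*0.02*(196/0.0231)*(0.062171^2/(2*9.81)) = 0.0118 m
Therefore the lateral friction head loss = 0.0118 m.


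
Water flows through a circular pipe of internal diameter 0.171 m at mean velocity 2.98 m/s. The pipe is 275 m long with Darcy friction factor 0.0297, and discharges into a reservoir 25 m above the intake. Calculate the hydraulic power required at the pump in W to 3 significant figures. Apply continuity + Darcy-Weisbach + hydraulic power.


Approach: apply continuity + Darcy-Weisbach + hydraulic power, Q = A*v; hf = f*(L/D)*(v^2/(2g)); H = static + hf; P = rho*g*Q*H.
Step 1 — flow rate (continuity, Q = A*v):
  A = pi*(0.171/2)^2 = 0.022966 m^2
  Q = 0.022966 * 2.98 = 0.068438 m^3/s
Step 2 — friction head loss (Darcy-Weisbach):
  hf = 0.0297 * (275/0.171) * (2.98^2 / (2*9.81))
  hf = 21.619 m
Step 3 — total head: H = 25 + 21.619 = 46.619 m
Step 4 — hydraulic power (P = rho*g*Q*H):
  P = 1000 * 9.81 * 0.068438 * 46.619 = 31300 W
Therefore the hydraulic power required at the pump = 31300 W.


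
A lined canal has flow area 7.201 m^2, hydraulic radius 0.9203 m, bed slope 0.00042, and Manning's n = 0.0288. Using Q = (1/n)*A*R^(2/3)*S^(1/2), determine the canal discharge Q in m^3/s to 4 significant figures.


Q = (1/0.0288) * 7.201 * 0.9203^(2/3) * 0.00042^(1/2) = 4.848 m^3/s
Therefore the canal discharge Q = 4.848 m^3/s.


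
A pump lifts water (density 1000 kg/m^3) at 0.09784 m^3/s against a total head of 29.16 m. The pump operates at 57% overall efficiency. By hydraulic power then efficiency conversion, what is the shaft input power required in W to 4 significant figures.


Approach: apply hydraulic power then efficiency conversion, P = rho*g*Q*H; P_in = P/eta.
Step 1 — hydraulic power (P = rho*g*Q*H):
  P = 1000 * 9.81 * 0.09784 * 29.16 = 27988.1 W
Step 2 — input power: P_in = P/eta = 27988.1 / 0.57 = 49100 W
Therefore the shaft input power required = 49100 W.


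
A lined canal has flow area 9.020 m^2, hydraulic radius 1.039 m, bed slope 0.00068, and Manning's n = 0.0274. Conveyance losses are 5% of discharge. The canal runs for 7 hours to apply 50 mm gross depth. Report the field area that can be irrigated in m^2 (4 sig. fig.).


Approach: apply Manning's equation with a conveyance and depth budget, Q = (1/n)*A*R^(2/3)*S^(1/2); Q_field = Q*(1-loss); Area = Q_field*t/(d/1000).
Step 1 — canal discharge (Manning's equation):
  Q = (1/0.0274) * 9.020 * 1.039^(2/3) * 0.00068^(1/2) = 8.80618 m^3/s
Step 2 — delivered flow: Q_field = 8.80618*(1 - 5/100) = 8.36587 m^3/s
Step 3 — volume delivered: V = 8.36587 * 7*3600 = 210820 m^3
Step 4 — area served: A = V / (depth/1000) = 210820 / 0.05 = 4216000 m^2
Therefore the field area that can be irrigated = 4216000 m^2.


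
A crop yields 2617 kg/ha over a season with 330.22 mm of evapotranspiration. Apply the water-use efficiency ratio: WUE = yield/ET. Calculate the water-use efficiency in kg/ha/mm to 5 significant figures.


WUE = 2617 / 330.22 = 7.9250 kg/ha/mm
Therefore the water-use efficiency = 7.9250 kg/ha/mm.


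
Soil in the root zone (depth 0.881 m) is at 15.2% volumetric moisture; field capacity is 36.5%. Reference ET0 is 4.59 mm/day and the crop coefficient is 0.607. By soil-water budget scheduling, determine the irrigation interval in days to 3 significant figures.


Approach: apply soil-water budget scheduling, SMD = (FC-theta)/100*depth*1000; ETc = ET0*Kc; interval = SMD/ETc.
Step 1 — soil moisture deficit:
  SMD = (36.5 - 15.2)/100 * 0.881 * 1000 = 187.65 mm
Step 2 — daily crop ET (ETc = ET0*Kc):
  ETc = 4.59 * 0.607 = 2.7861 mm/day
Step 3 — irrigation interval (SMD/ETc):
  interval = 187.65 / 2.7861 = 67.4 days
Therefore the irrigation interval = 67.4 days.


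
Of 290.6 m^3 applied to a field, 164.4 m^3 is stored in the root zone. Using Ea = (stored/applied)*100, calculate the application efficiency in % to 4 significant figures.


Ea = (164.4/290.6)*100 = 56.57 %
Therefore the application efficiency = 56.57 %.


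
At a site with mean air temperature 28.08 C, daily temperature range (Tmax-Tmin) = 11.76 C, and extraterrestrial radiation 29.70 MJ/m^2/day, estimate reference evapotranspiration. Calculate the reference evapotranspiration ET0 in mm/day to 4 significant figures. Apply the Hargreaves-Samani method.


Approach: apply the Hargreaves-Samani method, ET0 = 0.0023*(Tmean+17.8)*sqrt(Tmax-Tmin)*0.408*Ra.
ET0 = 0.0023*(28.08+17.8)*sqrt(11.76)*0.408*29.70 = 4.385 mm/day
Therefore the reference evapotranspiration ET0 = 4.385 mm/day.


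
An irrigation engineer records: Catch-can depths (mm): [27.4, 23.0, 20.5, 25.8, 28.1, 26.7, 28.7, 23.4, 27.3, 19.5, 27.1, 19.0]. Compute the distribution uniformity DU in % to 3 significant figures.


Approach: apply the low-quarter distribution uniformity, DU = (mean of lowest quarter of readings / overall mean)*100.
sorted lowest 3 of 12: [19.0, 19.5, 20.5] -> mean = 19.667 mm
overall mean = 24.708 mm
DU = (19.667/24.708)*100 = 79.6 %
Therefore the distribution uniformity DU = 79.6 %.


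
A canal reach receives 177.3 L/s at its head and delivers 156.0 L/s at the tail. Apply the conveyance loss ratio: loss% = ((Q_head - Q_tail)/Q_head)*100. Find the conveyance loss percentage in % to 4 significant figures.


loss = ((177.3 - 156.0)/177.3)*100 = 12.01 %
Therefore the conveyance loss percentage = 12.01 %.


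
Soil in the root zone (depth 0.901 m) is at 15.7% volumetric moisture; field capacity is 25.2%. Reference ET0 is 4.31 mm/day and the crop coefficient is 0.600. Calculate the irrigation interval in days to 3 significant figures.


Approach: apply soil-water budget scheduling, SMD = (FC-theta)/100*depth*1000; ETc = ET0*Kc; interval = SMD/ETc.
Step 1 — soil moisture deficit:
  SMD = (25.2 - 15.7)/100 * 0.901 * 1000 = 85.595 mm
Step 2 — daily crop ET (ETc = ET0*Kc):
  ETc = 4.31 * 0.600 = 2.5860 mm/day
Step 3 — irrigation interval (SMD/ETc):
  interval = 85.595 / 2.5860 = 33.1 days
Therefore the irrigation interval = 33.1 days.


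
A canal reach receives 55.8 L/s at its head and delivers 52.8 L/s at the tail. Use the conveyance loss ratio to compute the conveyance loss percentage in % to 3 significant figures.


Approach: apply the conveyance loss ratio, loss% = ((Q_head - Q_tail)/Q_head)*100.
loss = ((55.8 - 52.8)/55.8)*100 = 5.38 %
Therefore the conveyance loss percentage = 5.38 %.


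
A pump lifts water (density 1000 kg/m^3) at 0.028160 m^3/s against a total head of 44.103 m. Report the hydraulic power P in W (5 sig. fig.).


Approach: apply the hydraulic power relation, P = rho*g*Q*H.
P = 1000 * 9.81 * 0.028160 * 44.103 = 12183 W
Therefore the hydraulic power P = 12183 W.


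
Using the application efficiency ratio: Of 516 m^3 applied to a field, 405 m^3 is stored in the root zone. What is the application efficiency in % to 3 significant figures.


Approach: apply the application efficiency ratio, Ea = (stored/applied)*100.
Ea = (405/516)*100 = 78.5 %
Therefore the application efficiency = 78.5 %.


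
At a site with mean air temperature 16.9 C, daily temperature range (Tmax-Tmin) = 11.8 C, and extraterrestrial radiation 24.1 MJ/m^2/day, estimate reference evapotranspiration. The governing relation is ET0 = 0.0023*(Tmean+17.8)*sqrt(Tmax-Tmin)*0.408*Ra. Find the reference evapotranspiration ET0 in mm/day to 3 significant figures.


ET0 = 0.0023*(16.9+17.8)*sqrt(11.8)*0.408*24.1 = 2.70 mm/day
Therefore the reference evapotranspiration ET0 = 2.70 mm/day.


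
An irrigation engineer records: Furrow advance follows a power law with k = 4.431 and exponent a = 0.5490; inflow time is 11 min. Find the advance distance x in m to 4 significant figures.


Approach: apply the power-law advance function, x = k*t^a.
x = 4.431 * 11^0.5490 = 16.53 m
Therefore the advance distance x = 16.53 m.


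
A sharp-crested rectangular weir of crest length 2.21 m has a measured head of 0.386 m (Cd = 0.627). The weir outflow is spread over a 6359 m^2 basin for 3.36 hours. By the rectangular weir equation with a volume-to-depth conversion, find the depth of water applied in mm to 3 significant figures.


Approach: apply the rectangular weir equation with a volume-to-depth conversion, Q = (2/3)*Cd*L*sqrt(2g)*H^1.5; d = Q*t/A * 1000.
Step 1 — weir discharge:
  Q = (2/3)*0.627*2.21*sqrt(2*9.81)*0.386^1.5 = 0.98129 m^3/s
Step 2 — volume: V = 0.98129 * 3.36*3600 = 11870 m^3
Step 3 — depth: d = V/A * 1000 = 11870/6359 * 1000 = 1870 mm
Therefore the depth of water applied = 1870 mm.


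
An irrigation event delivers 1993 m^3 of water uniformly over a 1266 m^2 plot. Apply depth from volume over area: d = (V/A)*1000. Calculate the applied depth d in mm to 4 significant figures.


d = (1993 / 1266) * 1000 = 1574 mm
Therefore the applied depth d = 1574 mm.


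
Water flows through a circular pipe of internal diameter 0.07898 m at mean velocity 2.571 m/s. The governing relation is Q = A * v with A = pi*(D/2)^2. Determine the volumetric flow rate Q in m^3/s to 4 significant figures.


A = pi*(0.07898/2)^2 = 0.00489919 m^2
Q = 0.00489919 * 2.571 = 0.01260 m^3/s
Therefore the volumetric flow rate Q = 0.01260 m^3/s.


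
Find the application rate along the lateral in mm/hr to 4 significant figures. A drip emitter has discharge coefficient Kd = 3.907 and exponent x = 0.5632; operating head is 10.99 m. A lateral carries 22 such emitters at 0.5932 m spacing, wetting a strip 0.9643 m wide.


Approach: apply the emitter equation with a lateral mass balance, q = Kd*h^x; Q = n*q; rate = Q/(n*spacing*width).
Step 1 — single emitter flow (q = Kd*h^x):
  q = 3.907 * 10.99^0.5632 = 15.0707 L/hr
Step 2 — total lateral flow: Q = 22 * 15.0707 = 331.555 L/hr
Step 3 — wetted area: A = 22 * 0.5932 * 0.9643 = 12.5845 m^2
Step 4 — application rate: Q/A = 331.555/12.5845 = 26.35 mm/hr
Therefore the application rate along the lateral = 26.35 mm/hr.


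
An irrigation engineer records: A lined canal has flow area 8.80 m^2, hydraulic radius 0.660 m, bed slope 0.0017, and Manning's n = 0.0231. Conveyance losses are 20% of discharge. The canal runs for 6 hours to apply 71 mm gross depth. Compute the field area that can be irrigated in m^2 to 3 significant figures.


Approach: apply Manning's equation with a conveyance and depth budget, Q = (1/n)*A*R^(2/3)*S^(1/2); Q_field = Q*(1-loss); Area = Q_field*t/(d/1000).
Step 1 — canal discharge (Manning's equation):
  Q = (1/0.0231) * 8.80 * 0.660^(2/3) * 0.0017^(1/2) = 11.907 m^3/s
Step 2 — delivered flow: Q_field = 11.907*(1 - 20/100) = 9.5254 m^3/s
Step 3 — volume delivered: V = 9.5254 * 6*3600 = 205750 m^3
Step 4 — area served: A = V / (depth/1000) = 205750 / 0.071 = 2900000 m^2
Therefore the field area that can be irrigated = 2900000 m^2.


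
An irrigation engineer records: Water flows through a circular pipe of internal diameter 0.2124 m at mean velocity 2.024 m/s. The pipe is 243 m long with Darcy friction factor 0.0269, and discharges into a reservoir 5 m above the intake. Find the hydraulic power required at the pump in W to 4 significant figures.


Approach: apply continuity + Darcy-Weisbach + hydraulic power, Q = A*v; hf = f*(L/D)*(v^2/(2g)); H = static + hf; P = rho*g*Q*H.
Step 1 — flow rate (continuity, Q = A*v):
  A = pi*(0.2124/2)^2 = 0.0354323 m^2
  Q = 0.0354323 * 2.024 = 0.0717149 m^3/s
Step 2 — friction head loss (Darcy-Weisbach):
  hf = 0.0269 * (243/0.2124) * (2.024^2 / (2*9.81))
  hf = 6.42578 m
Step 3 — total head: H = 5 + 6.42578 = 11.4258 m
Step 4 — hydraulic power (P = rho*g*Q*H):
  P = 1000 * 9.81 * 0.0717149 * 11.4258 = 8038 W
Therefore the hydraulic power required at the pump = 8038 W.
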